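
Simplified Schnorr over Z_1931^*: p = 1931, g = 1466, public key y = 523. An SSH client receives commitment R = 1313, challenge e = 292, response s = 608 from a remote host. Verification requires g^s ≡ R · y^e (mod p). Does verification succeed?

passes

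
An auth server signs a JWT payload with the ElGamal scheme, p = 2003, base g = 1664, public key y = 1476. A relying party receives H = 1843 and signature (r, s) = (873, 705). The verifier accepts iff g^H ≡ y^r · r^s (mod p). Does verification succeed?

Left side g^H mod p:
1664^1843 mod 2003 = 1226
Right side y^r · r^s mod p:
1476^873 mod 2003 = 650
873^705 mod 2003 = 1922
650·1922 = 1249300 ≡ 1431 (mod 2003)
1226 ≠ 1431, so verification fails.

fails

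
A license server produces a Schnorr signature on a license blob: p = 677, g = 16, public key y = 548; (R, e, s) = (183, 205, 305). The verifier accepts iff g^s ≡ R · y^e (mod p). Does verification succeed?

fails

g^s mod p:
Squares mod 677: 16^1≡16, 16^2≡256, 16^4≡544, 16^8≡87, 16^16≡122, 16^32≡667, 16^64≡100, 16^128≡522, 16^256≡330
305 = 256 + 32 + 16 + 1, so 16^305 ≡ 330·667·122·16 ≡ 55 (mod 677)
R · y^e mod p:
Squares mod 677: 548^1≡548, 548^2≡393, 548^4≡93, 548^8≡525, 548^16≡86, 548^32≡626, 548^64≡570, 548^128≡617
205 = 128 + 64 + 8 + 4 + 1, so 548^205 ≡ 617·570·525·93·548 ≡ 673 (mod 677)
183·673 = 123159 ≡ 622 (mod 677)
55 ≠ 622; the check fails.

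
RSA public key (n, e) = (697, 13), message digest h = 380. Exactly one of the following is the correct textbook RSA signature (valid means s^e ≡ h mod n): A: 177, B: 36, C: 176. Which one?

A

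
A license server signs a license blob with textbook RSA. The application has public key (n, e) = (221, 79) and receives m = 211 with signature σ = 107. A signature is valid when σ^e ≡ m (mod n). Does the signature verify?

σ^79 mod 221 = 211
σ^79 mod 221 = 211 matches m.

verifies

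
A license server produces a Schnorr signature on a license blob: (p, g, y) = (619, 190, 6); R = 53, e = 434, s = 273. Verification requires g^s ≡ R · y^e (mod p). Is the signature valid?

g^s mod p:
190^2 = 36100 ≡ 198
190^4 ≡ 198^2 = 39204 ≡ 207
190^8 ≡ 207^2 = 42849 ≡ 138
190^16 ≡ 138^2 = 19044 ≡ 474
190^32 ≡ 474^2 = 224676 ≡ 598
190^64 ≡ 598^2 = 357604 ≡ 441
190^128 ≡ 441^2 = 194481 ≡ 115
190^256 ≡ 115^2 = 13225 ≡ 226
273 = 256 + 16 + 1, so 190^273 ≡ 226·474·190 ≡ 221 (mod 619)
R · y^e mod p:
6^2 = 36
6^4 ≡ 36^2 = 1296 ≡ 58
6^8 ≡ 58^2 = 3364 ≡ 269
6^16 ≡ 269^2 = 72361 ≡ 557
6^32 ≡ 557^2 = 310249 ≡ 130
6^64 ≡ 130^2 = 16900 ≡ 187
6^128 ≡ 187^2 = 34969 ≡ 305
6^256 ≡ 305^2 = 93025 ≡ 175
434 = 256 + 128 + 32 + 16 + 2, so 6^434 ≡ 175·305·130·557·36 ≡ 245 (mod 619)
53·245 = 12985 ≡ 605 (mod 619)
221 ≠ 605; the check fails.

invalid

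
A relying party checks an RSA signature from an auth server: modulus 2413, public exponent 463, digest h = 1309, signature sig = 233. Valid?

Squares mod 2413: sig^1≡233, sig^2≡1203, sig^4≡1822, sig^8≡1809, sig^16≡453, sig^32≡104, sig^64≡1164, sig^128≡1203, sig^256≡1822
463 = 256 + 128 + 64 + 8 + 4 + 2 + 1, so sig^463 ≡ 1822·1203·1164·1809·1822·1203·233 ≡ 1309 (mod 2413)
sig^463 mod 2413 = 1309 matches h.

yes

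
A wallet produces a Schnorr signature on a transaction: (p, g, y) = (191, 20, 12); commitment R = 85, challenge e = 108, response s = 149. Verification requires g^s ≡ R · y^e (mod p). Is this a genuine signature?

g^s mod p:
20^2 = 400 ≡ 18
20^4 ≡ 18^2 = 324 ≡ 133
20^8 ≡ 133^2 = 17689 ≡ 117
20^16 ≡ 117^2 = 13689 ≡ 128
20^32 ≡ 128^2 = 16384 ≡ 149
20^64 ≡ 149^2 = 22201 ≡ 45
20^128 ≡ 45^2 = 2025 ≡ 115
149 = 128 + 16 + 4 + 1, so 20^149 ≡ 115·128·133·20 ≡ 9 (mod 191)
R · y^e mod p:
12^2 = 144
12^4 ≡ 144^2 = 20736 ≡ 108
12^8 ≡ 108^2 = 11664 ≡ 13
12^16 ≡ 13^2 = 169
12^32 ≡ 169^2 = 28561 ≡ 102
12^64 ≡ 102^2 = 10404 ≡ 90
108 = 64 + 32 + 8 + 4, so 12^108 ≡ 90·102·13·108 ≡ 40 (mod 191)
85·40 = 3400 ≡ 153 (mod 191)
9 ≠ 153; the check fails.

forged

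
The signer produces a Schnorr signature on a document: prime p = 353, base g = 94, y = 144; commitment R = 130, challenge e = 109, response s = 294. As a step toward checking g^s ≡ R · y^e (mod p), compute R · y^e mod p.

144^2 = 20736 ≡ 262
144^4 ≡ 262^2 = 68644 ≡ 162
144^8 ≡ 162^2 = 26244 ≡ 122
144^16 ≡ 122^2 = 14884 ≡ 58
144^32 ≡ 58^2 = 3364 ≡ 187
144^64 ≡ 187^2 = 34969 ≡ 22
109 = 64 + 32 + 8 + 4 + 1, so 144^109 ≡ 22·187·122·162·144 ≡ 25 (mod 353)
R · y^e ≡ 130·25 = 3250 ≡ 73 (mod 353)

73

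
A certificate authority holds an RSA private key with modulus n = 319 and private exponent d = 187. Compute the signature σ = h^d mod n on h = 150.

h^2 ≡ 150^2 = 22500 ≡ 170
h^4 ≡ 170^2 = 28900 ≡ 190
h^8 ≡ 190^2 = 36100 ≡ 53
h^16 ≡ 53^2 = 2809 ≡ 257
h^32 ≡ 257^2 = 66049 ≡ 16
h^64 ≡ 16^2 = 256
h^128 ≡ 256^2 = 65536 ≡ 141
187 = 128 + 32 + 16 + 8 + 2 + 1, so h^187 ≡ 141·16·257·53·170·150 ≡ 138 (mod 319)

138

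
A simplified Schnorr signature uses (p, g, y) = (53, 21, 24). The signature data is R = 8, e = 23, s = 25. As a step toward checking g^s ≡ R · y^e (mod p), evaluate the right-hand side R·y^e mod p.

Squares mod 53: 24^1≡24, 24^2≡46, 24^4≡49, 24^8≡16, 24^16≡44
23 = 16 + 4 + 2 + 1, so 24^23 ≡ 44·49·46·24 ≡ 47 (mod 53)
R · y^e ≡ 8·47 = 376 ≡ 5 (mod 53)

5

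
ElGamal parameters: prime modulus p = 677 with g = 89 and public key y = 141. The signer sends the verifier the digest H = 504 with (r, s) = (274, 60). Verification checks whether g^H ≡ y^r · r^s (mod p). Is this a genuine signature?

Left side g^H mod p:
89^2 = 7921 ≡ 474
89^4 ≡ 474^2 = 224676 ≡ 589
89^8 ≡ 589^2 = 346921 ≡ 297
89^16 ≡ 297^2 = 88209 ≡ 199
89^32 ≡ 199^2 = 39601 ≡ 335
89^64 ≡ 335^2 = 112225 ≡ 520
89^128 ≡ 520^2 = 270400 ≡ 277
89^256 ≡ 277^2 = 76729 ≡ 228
504 = 256 + 128 + 64 + 32 + 16 + 8, so 89^504 ≡ 228·277·520·335·199·297 ≡ 134 (mod 677)
Right side y^r · r^s mod p:
141^2 = 19881 ≡ 248
141^4 ≡ 248^2 = 61504 ≡ 574
141^8 ≡ 574^2 = 329476 ≡ 454
141^16 ≡ 454^2 = 206116 ≡ 308
141^32 ≡ 308^2 = 94864 ≡ 84
141^64 ≡ 84^2 = 7056 ≡ 286
141^128 ≡ 286^2 = 81796 ≡ 556
141^256 ≡ 556^2 = 309136 ≡ 424
274 = 256 + 16 + 2, so 141^274 ≡ 424·308·248 ≡ 490 (mod 677)
274^2 = 75076 ≡ 606
274^4 ≡ 606^2 = 367236 ≡ 302
274^8 ≡ 302^2 = 91204 ≡ 486
274^16 ≡ 486^2 = 236196 ≡ 600
274^32 ≡ 600^2 = 360000 ≡ 513
60 = 32 + 16 + 8 + 4, so 274^60 ≡ 513·600·486·302 ≡ 376 (mod 677)
490·376 = 184240 ≡ 96 (mod 677)
134 ≠ 96, so verification fails.

forged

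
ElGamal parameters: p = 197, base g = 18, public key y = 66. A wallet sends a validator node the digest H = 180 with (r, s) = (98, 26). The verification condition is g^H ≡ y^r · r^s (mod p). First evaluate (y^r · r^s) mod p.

66^2 = 4356 ≡ 22
66^4 ≡ 22^2 = 484 ≡ 90
66^8 ≡ 90^2 = 8100 ≡ 23
66^16 ≡ 23^2 = 529 ≡ 135
66^32 ≡ 135^2 = 18225 ≡ 101
66^64 ≡ 101^2 = 10201 ≡ 154
98 = 64 + 32 + 2, so 66^98 ≡ 154·101·22 ≡ 196 (mod 197)
98^2 = 9604 ≡ 148
98^4 ≡ 148^2 = 21904 ≡ 37
98^8 ≡ 37^2 = 1369 ≡ 187
98^16 ≡ 187^2 = 34969 ≡ 100
26 = 16 + 8 + 2, so 98^26 ≡ 100·187·148 ≡ 144 (mod 197)
y^r · r^s ≡ 196·144 = 28224 ≡ 53 (mod 197)

53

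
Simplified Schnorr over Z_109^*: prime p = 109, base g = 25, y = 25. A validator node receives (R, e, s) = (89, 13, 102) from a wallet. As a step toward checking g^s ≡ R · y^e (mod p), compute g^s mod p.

105

25^2 = 625 ≡ 80
25^4 ≡ 80^2 = 6400 ≡ 78
25^8 ≡ 78^2 = 6084 ≡ 89
25^16 ≡ 89^2 = 7921 ≡ 73
25^32 ≡ 73^2 = 5329 ≡ 97
25^64 ≡ 97^2 = 9409 ≡ 35
102 = 64 + 32 + 4 + 2, so 25^102 ≡ 35·97·78·80 ≡ 105 (mod 109)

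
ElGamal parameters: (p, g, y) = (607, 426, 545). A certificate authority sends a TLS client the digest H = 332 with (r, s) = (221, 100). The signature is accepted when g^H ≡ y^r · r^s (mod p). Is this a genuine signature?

Left side g^H mod p:
426^2 = 181476 ≡ 590
426^4 ≡ 590^2 = 348100 ≡ 289
426^8 ≡ 289^2 = 83521 ≡ 362
426^16 ≡ 362^2 = 131044 ≡ 539
426^32 ≡ 539^2 = 290521 ≡ 375
426^64 ≡ 375^2 = 140625 ≡ 408
426^128 ≡ 408^2 = 166464 ≡ 146
426^256 ≡ 146^2 = 21316 ≡ 71
332 = 256 + 64 + 8 + 4, so 426^332 ≡ 71·408·362·289 ≡ 468 (mod 607)
Right side y^r · r^s mod p:
545^2 = 297025 ≡ 202
545^4 ≡ 202^2 = 40804 ≡ 135
545^8 ≡ 135^2 = 18225 ≡ 15
545^16 ≡ 15^2 = 225
545^32 ≡ 225^2 = 50625 ≡ 244
545^64 ≡ 244^2 = 59536 ≡ 50
545^128 ≡ 50^2 = 2500 ≡ 72
221 = 128 + 64 + 16 + 8 + 4 + 1, so 545^221 ≡ 72·50·225·15·135·545 ≡ 444 (mod 607)
221^2 = 48841 ≡ 281
221^4 ≡ 281^2 = 78961 ≡ 51
221^8 ≡ 51^2 = 2601 ≡ 173
221^16 ≡ 173^2 = 29929 ≡ 186
221^32 ≡ 186^2 = 34596 ≡ 604
221^64 ≡ 604^2 = 364816 ≡ 9
100 = 64 + 32 + 4, so 221^100 ≡ 9·604·51 ≡ 444 (mod 607)
444·444 = 197136 ≡ 468 (mod 607)
468 ≡ 468 (mod 607), so the signature is genuine.

genuine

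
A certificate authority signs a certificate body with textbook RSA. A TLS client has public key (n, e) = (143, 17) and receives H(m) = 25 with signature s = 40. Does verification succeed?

s^2 ≡ 40^2 = 1600 ≡ 27
s^4 ≡ 27^2 = 729 ≡ 14
s^8 ≡ 14^2 = 196 ≡ 53
s^16 ≡ 53^2 = 2809 ≡ 92
17 = 16 + 1, so s^17 ≡ 92·40 ≡ 105 (mod 143)
s^17 mod 143 = 105, but H(m) = 25.

fails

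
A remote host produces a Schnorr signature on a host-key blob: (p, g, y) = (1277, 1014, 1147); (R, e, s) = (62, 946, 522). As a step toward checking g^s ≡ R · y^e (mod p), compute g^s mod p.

1014^522 mod 1277 = 371

371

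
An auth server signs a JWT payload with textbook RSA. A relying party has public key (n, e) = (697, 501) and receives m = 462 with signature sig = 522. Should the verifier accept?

accept

sig^2 ≡ 522^2 = 272484 ≡ 654
sig^4 ≡ 654^2 = 427716 ≡ 455
sig^8 ≡ 455^2 = 207025 ≡ 16
sig^16 ≡ 16^2 = 256
sig^32 ≡ 256^2 = 65536 ≡ 18
sig^64 ≡ 18^2 = 324
sig^128 ≡ 324^2 = 104976 ≡ 426
sig^256 ≡ 426^2 = 181476 ≡ 256
501 = 256 + 128 + 64 + 32 + 16 + 4 + 1, so sig^501 ≡ 256·426·324·18·256·455·522 ≡ 462 (mod 697)
Since 462 equals the digest 462, verification succeeds.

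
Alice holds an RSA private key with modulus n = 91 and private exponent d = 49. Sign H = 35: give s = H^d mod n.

35

H^2 ≡ 35^2 = 1225 ≡ 42
H^4 ≡ 42^2 = 1764 ≡ 35
H^8 ≡ 35^2 = 1225 ≡ 42
H^16 ≡ 42^2 = 1764 ≡ 35
H^32 ≡ 35^2 = 1225 ≡ 42
49 = 32 + 16 + 1, so H^49 ≡ 42·35·35 ≡ 35 (mod 91)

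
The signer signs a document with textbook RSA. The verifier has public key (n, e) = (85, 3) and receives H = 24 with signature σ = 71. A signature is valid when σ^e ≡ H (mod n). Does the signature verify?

does not verify

σ^3 mod 85 = 61
σ^3 mod 85 = 61, but H = 24.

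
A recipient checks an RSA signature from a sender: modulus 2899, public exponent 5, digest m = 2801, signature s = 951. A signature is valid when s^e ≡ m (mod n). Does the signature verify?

verifies

s^5 mod 2899 = 2801
2801 = m, so the signature checks out.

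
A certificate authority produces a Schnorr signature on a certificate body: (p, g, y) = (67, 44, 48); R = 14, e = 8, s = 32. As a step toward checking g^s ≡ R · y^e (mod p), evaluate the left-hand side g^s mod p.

35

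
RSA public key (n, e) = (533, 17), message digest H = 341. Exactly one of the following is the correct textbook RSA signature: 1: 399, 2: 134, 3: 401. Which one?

1

Candidate 1: Squares mod 533: 399^1≡399, 399^2≡367, 399^4≡373, 399^8≡16, 399^16≡256; 17 = 16 + 1, so 399^17 ≡ 256·399 ≡ 341 (mod 533)
  → matches H = 341
Candidate 2: Squares mod 533: 134^1≡134, 134^2≡367, 134^4≡373, 134^8≡16, 134^16≡256; 17 = 16 + 1, so 134^17 ≡ 256·134 ≡ 192 (mod 533)
Candidate 3: Squares mod 533: 401^1≡401, 401^2≡368, 401^4≡42, 401^8≡165, 401^16≡42; 17 = 16 + 1, so 401^17 ≡ 42·401 ≡ 319 (mod 533)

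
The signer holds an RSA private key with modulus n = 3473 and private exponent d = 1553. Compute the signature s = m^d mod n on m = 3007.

m^2 ≡ 3007^2 = 9042049 ≡ 1830
m^4 ≡ 1830^2 = 3348900 ≡ 928
m^8 ≡ 928^2 = 861184 ≡ 3353
m^16 ≡ 3353^2 = 11242609 ≡ 508
m^32 ≡ 508^2 = 258064 ≡ 1062
m^64 ≡ 1062^2 = 1127844 ≡ 2592
m^128 ≡ 2592^2 = 6718464 ≡ 1682
m^256 ≡ 1682^2 = 2829124 ≡ 2102
m^512 ≡ 2102^2 = 4418404 ≡ 748
m^1024 ≡ 748^2 = 559504 ≡ 351
1553 = 1024 + 512 + 16 + 1, so m^1553 ≡ 351·748·508·3007 ≡ 1229 (mod 3473)

1229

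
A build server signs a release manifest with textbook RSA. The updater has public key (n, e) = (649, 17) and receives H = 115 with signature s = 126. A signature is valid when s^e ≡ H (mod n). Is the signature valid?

invalid

Squares mod 649: s^1≡126, s^2≡300, s^4≡438, s^8≡389, s^16≡104
17 = 16 + 1, so s^17 ≡ 104·126 ≡ 124 (mod 649)
124 ≠ 115, so verification fails.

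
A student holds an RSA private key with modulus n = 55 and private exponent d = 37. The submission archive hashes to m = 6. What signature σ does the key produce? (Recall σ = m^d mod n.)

Squares mod 55: m^1≡6, m^2≡36, m^4≡31, m^8≡26, m^16≡16, m^32≡36
37 = 32 + 4 + 1, so m^37 ≡ 36·31·6 ≡ 41 (mod 55)

41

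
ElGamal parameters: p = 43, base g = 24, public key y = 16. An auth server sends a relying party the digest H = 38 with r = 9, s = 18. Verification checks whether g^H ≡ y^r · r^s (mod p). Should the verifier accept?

Left side g^H mod p:
24^2 = 576 ≡ 17
24^4 ≡ 17^2 = 289 ≡ 31
24^8 ≡ 31^2 = 961 ≡ 15
24^16 ≡ 15^2 = 225 ≡ 10
24^32 ≡ 10^2 = 100 ≡ 14
38 = 32 + 4 + 2, so 24^38 ≡ 14·31·17 ≡ 25 (mod 43)
Right side y^r · r^s mod p:
16^2 = 256 ≡ 41
16^4 ≡ 41^2 = 1681 ≡ 4
16^8 ≡ 4^2 = 16
9 = 8 + 1, so 16^9 ≡ 16·16 ≡ 41 (mod 43)
9^2 = 81 ≡ 38
9^4 ≡ 38^2 = 1444 ≡ 25
9^8 ≡ 25^2 = 625 ≡ 23
9^16 ≡ 23^2 = 529 ≡ 13
18 = 16 + 2, so 9^18 ≡ 13·38 ≡ 21 (mod 43)
41·21 = 861 ≡ 1 (mod 43)
25 ≠ 1, so verification fails.

reject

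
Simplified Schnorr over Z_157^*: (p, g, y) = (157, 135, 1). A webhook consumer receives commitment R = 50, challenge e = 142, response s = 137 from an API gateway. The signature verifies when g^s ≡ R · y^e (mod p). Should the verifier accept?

accept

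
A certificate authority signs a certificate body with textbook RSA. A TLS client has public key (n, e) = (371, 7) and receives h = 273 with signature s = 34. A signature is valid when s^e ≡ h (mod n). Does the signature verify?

Squares mod 371: s^1≡34, s^2≡43, s^4≡365
7 = 4 + 2 + 1, so s^7 ≡ 365·43·34 ≡ 132 (mod 371)
s^7 mod 371 = 132, but h = 273.

does not verify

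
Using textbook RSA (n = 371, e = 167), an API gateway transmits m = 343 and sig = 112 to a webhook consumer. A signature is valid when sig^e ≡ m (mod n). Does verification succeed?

passes

sig^2 ≡ 112^2 = 12544 ≡ 301
sig^4 ≡ 301^2 = 90601 ≡ 77
sig^8 ≡ 77^2 = 5929 ≡ 364
sig^16 ≡ 364^2 = 132496 ≡ 49
sig^32 ≡ 49^2 = 2401 ≡ 175
sig^64 ≡ 175^2 = 30625 ≡ 203
sig^128 ≡ 203^2 = 41209 ≡ 28
167 = 128 + 32 + 4 + 2 + 1, so sig^167 ≡ 28·175·77·301·112 ≡ 343 (mod 371)
sig^167 mod 371 = 343 matches m.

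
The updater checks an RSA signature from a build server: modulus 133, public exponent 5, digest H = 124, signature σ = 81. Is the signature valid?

σ^2 ≡ 81^2 = 6561 ≡ 44
σ^4 ≡ 44^2 = 1936 ≡ 74
5 = 4 + 1, so σ^5 ≡ 74·81 ≡ 9 (mod 133)
The recovered value 9 does not match the digest 124.

invalid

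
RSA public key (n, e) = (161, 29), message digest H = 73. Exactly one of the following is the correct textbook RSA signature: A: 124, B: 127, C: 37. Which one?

A

Candidate A: Squares mod 161: 124^1≡124, 124^2≡81, 124^4≡121, 124^8≡151, 124^16≡100; 29 = 16 + 8 + 4 + 1, so 124^29 ≡ 100·151·121·124 ≡ 73 (mod 161)
  → matches H = 73
Candidate B: Squares mod 161: 127^1≡127, 127^2≡29, 127^4≡36, 127^8≡8, 127^16≡64; 29 = 16 + 8 + 4 + 1, so 127^29 ≡ 64·8·36·127 ≡ 85 (mod 161)
Candidate C: Squares mod 161: 37^1≡37, 37^2≡81, 37^4≡121, 37^8≡151, 37^16≡100; 29 = 16 + 8 + 4 + 1, so 37^29 ≡ 100·151·121·37 ≡ 88 (mod 161)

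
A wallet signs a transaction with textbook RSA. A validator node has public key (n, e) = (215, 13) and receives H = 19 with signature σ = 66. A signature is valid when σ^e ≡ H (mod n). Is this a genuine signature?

σ^2 ≡ 66^2 = 4356 ≡ 56
σ^4 ≡ 56^2 = 3136 ≡ 126
σ^8 ≡ 126^2 = 15876 ≡ 181
13 = 8 + 4 + 1, so σ^13 ≡ 181·126·66 ≡ 196 (mod 215)
The recovered value 196 does not match the digest 19.

forged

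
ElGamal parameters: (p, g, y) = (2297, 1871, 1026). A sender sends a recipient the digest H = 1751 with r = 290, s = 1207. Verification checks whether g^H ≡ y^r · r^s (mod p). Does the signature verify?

verifies

Left side g^H mod p:
Squares mod 2297: 1871^1≡1871, 1871^2≡13, 1871^4≡169, 1871^8≡997, 1871^16≡1705, 1871^32≡1320, 1871^64≡1274, 1871^128≡1394, 1871^256≡2271, 1871^512≡676, 1871^1024≡2170
1751 = 1024 + 512 + 128 + 64 + 16 + 4 + 2 + 1, so 1871^1751 ≡ 2170·676·1394·1274·1705·169·13·1871 ≡ 132 (mod 2297)
Right side y^r · r^s mod p:
Squares mod 2297: 1026^1≡1026, 1026^2≡650, 1026^4≡2149, 1026^8≡1231, 1026^16≡1638, 1026^32≡148, 1026^64≡1231, 1026^128≡1638, 1026^256≡148
290 = 256 + 32 + 2, so 1026^290 ≡ 148·148·650 ≡ 794 (mod 2297)
Squares mod 2297: 290^1≡290, 290^2≡1408, 290^4≡153, 290^8≡439, 290^16≡2070, 290^32≡995, 290^64≡18, 290^128≡324, 290^256≡1611, 290^512≡2008, 290^1024≡829
1207 = 1024 + 128 + 32 + 16 + 4 + 2 + 1, so 290^1207 ≡ 829·324·995·2070·153·1408·290 ≡ 1545 (mod 2297)
794·1545 = 1226730 ≡ 132 (mod 2297)
132 ≡ 132 (mod 2297), so the signature is genuine.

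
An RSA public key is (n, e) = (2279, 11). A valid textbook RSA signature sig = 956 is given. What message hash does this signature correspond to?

617

Squares mod 2279: sig^1≡956, sig^2≡57, sig^4≡970, sig^8≡1952
11 = 8 + 2 + 1, so sig^11 ≡ 1952·57·956 ≡ 617 (mod 2279)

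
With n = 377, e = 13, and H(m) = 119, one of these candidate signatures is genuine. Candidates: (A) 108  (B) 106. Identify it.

Candidate A: Squares mod 377: 108^1≡108, 108^2≡354, 108^4≡152, 108^8≡107; 13 = 8 + 4 + 1, so 108^13 ≡ 107·152·108 ≡ 69 (mod 377)
Candidate B: Squares mod 377: 106^1≡106, 106^2≡303, 106^4≡198, 106^8≡373; 13 = 8 + 4 + 1, so 106^13 ≡ 373·198·106 ≡ 119 (mod 377)
  → matches H(m) = 119

B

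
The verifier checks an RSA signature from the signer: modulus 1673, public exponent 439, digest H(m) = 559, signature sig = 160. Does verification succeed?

sig^2 ≡ 160^2 = 25600 ≡ 505
sig^4 ≡ 505^2 = 255025 ≡ 729
sig^8 ≡ 729^2 = 531441 ≡ 1100
sig^16 ≡ 1100^2 = 1210000 ≡ 421
sig^32 ≡ 421^2 = 177241 ≡ 1576
sig^64 ≡ 1576^2 = 2483776 ≡ 1044
sig^128 ≡ 1044^2 = 1089936 ≡ 813
sig^256 ≡ 813^2 = 660969 ≡ 134
439 = 256 + 128 + 32 + 16 + 4 + 2 + 1, so sig^439 ≡ 134·813·1576·421·729·505·160 ≡ 559 (mod 1673)
559 = H(m), so the signature checks out.

passes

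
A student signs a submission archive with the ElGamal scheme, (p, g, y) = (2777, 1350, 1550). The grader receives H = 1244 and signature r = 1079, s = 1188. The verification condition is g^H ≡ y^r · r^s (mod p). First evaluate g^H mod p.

1746

1350^2 = 1822500 ≡ 788
1350^4 ≡ 788^2 = 620944 ≡ 1673
1350^8 ≡ 1673^2 = 2798929 ≡ 2490
1350^16 ≡ 2490^2 = 6200100 ≡ 1836
1350^32 ≡ 1836^2 = 3370896 ≡ 2395
1350^64 ≡ 2395^2 = 5736025 ≡ 1520
1350^128 ≡ 1520^2 = 2310400 ≡ 2713
1350^256 ≡ 2713^2 = 7360369 ≡ 1319
1350^512 ≡ 1319^2 = 1739761 ≡ 1359
1350^1024 ≡ 1359^2 = 1846881 ≡ 176
1244 = 1024 + 128 + 64 + 16 + 8 + 4, so 1350^1244 ≡ 176·2713·1520·1836·2490·1673 ≡ 1746 (mod 2777)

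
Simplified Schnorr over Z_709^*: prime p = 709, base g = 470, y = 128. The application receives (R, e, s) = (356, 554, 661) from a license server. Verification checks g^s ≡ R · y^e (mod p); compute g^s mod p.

470^2 = 220900 ≡ 401
470^4 ≡ 401^2 = 160801 ≡ 567
470^8 ≡ 567^2 = 321489 ≡ 312
470^16 ≡ 312^2 = 97344 ≡ 211
470^32 ≡ 211^2 = 44521 ≡ 563
470^64 ≡ 563^2 = 316969 ≡ 46
470^128 ≡ 46^2 = 2116 ≡ 698
470^256 ≡ 698^2 = 487204 ≡ 121
470^512 ≡ 121^2 = 14641 ≡ 461
661 = 512 + 128 + 16 + 4 + 1, so 470^661 ≡ 461·698·211·567·470 ≡ 183 (mod 709)

183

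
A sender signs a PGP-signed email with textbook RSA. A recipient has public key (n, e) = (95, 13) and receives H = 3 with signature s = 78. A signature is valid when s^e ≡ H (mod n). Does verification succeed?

passes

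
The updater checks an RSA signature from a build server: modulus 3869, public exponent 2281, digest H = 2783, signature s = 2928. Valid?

no

s^2 ≡ 2928^2 = 8573184 ≡ 3349
s^4 ≡ 3349^2 = 11215801 ≡ 3439
s^8 ≡ 3439^2 = 11826721 ≡ 3057
s^16 ≡ 3057^2 = 9345249 ≡ 1614
s^32 ≡ 1614^2 = 2604996 ≡ 1159
s^64 ≡ 1159^2 = 1343281 ≡ 738
s^128 ≡ 738^2 = 544644 ≡ 2984
s^256 ≡ 2984^2 = 8904256 ≡ 1687
s^512 ≡ 1687^2 = 2845969 ≡ 2254
s^1024 ≡ 2254^2 = 5080516 ≡ 519
s^2048 ≡ 519^2 = 269361 ≡ 2400
2281 = 2048 + 128 + 64 + 32 + 8 + 1, so s^2281 ≡ 2400·2984·738·1159·3057·2928 ≡ 2855 (mod 3869)
The recovered value 2855 does not match the digest 2783.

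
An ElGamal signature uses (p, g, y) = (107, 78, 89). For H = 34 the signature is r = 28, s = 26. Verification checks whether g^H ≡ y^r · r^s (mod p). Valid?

no

Left side g^H mod p:
78^2 = 6084 ≡ 92
78^4 ≡ 92^2 = 8464 ≡ 11
78^8 ≡ 11^2 = 121 ≡ 14
78^16 ≡ 14^2 = 196 ≡ 89
78^32 ≡ 89^2 = 7921 ≡ 3
34 = 32 + 2, so 78^34 ≡ 3·92 ≡ 62 (mod 107)
Right side y^r · r^s mod p:
89^2 = 7921 ≡ 3
89^4 ≡ 3^2 = 9
89^8 ≡ 9^2 = 81
89^16 ≡ 81^2 = 6561 ≡ 34
28 = 16 + 8 + 4, so 89^28 ≡ 34·81·9 ≡ 69 (mod 107)
28^2 = 784 ≡ 35
28^4 ≡ 35^2 = 1225 ≡ 48
28^8 ≡ 48^2 = 2304 ≡ 57
28^16 ≡ 57^2 = 3249 ≡ 39
26 = 16 + 8 + 2, so 28^26 ≡ 39·57·35 ≡ 16 (mod 107)
69·16 = 1104 ≡ 34 (mod 107)
62 ≠ 34, so verification fails.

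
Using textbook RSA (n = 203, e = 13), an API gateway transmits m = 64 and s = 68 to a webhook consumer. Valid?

no

s^13 mod 203 = 26
The recovered value 26 does not match the digest 64.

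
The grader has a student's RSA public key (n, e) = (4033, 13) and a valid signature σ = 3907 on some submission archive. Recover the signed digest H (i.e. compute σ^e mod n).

σ^2 ≡ 3907^2 = 15264649 ≡ 3777
σ^4 ≡ 3777^2 = 14265729 ≡ 1008
σ^8 ≡ 1008^2 = 1016064 ≡ 3781
13 = 8 + 4 + 1, so σ^13 ≡ 3781·1008·3907 ≡ 128 (mod 4033)

128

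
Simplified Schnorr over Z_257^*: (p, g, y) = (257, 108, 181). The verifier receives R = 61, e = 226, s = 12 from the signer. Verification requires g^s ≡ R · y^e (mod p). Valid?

g^s mod p:
108^2 = 11664 ≡ 99
108^4 ≡ 99^2 = 9801 ≡ 35
108^8 ≡ 35^2 = 1225 ≡ 197
12 = 8 + 4, so 108^12 ≡ 197·35 ≡ 213 (mod 257)
R · y^e mod p:
181^2 = 32761 ≡ 122
181^4 ≡ 122^2 = 14884 ≡ 235
181^8 ≡ 235^2 = 55225 ≡ 227
181^16 ≡ 227^2 = 51529 ≡ 129
181^32 ≡ 129^2 = 16641 ≡ 193
181^64 ≡ 193^2 = 37249 ≡ 241
181^128 ≡ 241^2 = 58081 ≡ 256
226 = 128 + 64 + 32 + 2, so 181^226 ≡ 256·241·193·122 ≡ 231 (mod 257)
61·231 = 14091 ≡ 213 (mod 257)
213 ≡ 213 (mod 257); signature holds.

yes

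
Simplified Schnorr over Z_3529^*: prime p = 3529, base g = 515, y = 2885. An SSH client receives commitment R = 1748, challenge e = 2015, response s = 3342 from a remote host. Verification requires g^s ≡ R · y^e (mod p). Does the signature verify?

does not verify

g^s mod p:
515^2 = 265225 ≡ 550
515^4 ≡ 550^2 = 302500 ≡ 2535
515^8 ≡ 2535^2 = 6426225 ≡ 3445
515^16 ≡ 3445^2 = 11868025 ≡ 3527
515^32 ≡ 3527^2 = 12439729 ≡ 4
515^64 ≡ 4^2 = 16
515^128 ≡ 16^2 = 256
515^256 ≡ 256^2 = 65536 ≡ 2014
515^512 ≡ 2014^2 = 4056196 ≡ 1375
515^1024 ≡ 1375^2 = 1890625 ≡ 2610
515^2048 ≡ 2610^2 = 6812100 ≡ 1130
3342 = 2048 + 1024 + 256 + 8 + 4 + 2, so 515^3342 ≡ 1130·2610·2014·3445·2535·550 ≡ 125 (mod 3529)
R · y^e mod p:
2885^2 = 8323225 ≡ 1843
2885^4 ≡ 1843^2 = 3396649 ≡ 1751
2885^8 ≡ 1751^2 = 3066001 ≡ 2829
2885^16 ≡ 2829^2 = 8003241 ≡ 2998
2885^32 ≡ 2998^2 = 8988004 ≡ 3170
2885^64 ≡ 3170^2 = 10048900 ≡ 1837
2885^128 ≡ 1837^2 = 3374569 ≡ 845
2885^256 ≡ 845^2 = 714025 ≡ 1167
2885^512 ≡ 1167^2 = 1361889 ≡ 3224
2885^1024 ≡ 3224^2 = 10394176 ≡ 1271
2015 = 1024 + 512 + 256 + 128 + 64 + 16 + 8 + 4 + 2 + 1, so 2885^2015 ≡ 1271·3224·1167·845·1837·2998·2829·1751·1843·2885 ≡ 627 (mod 3529)
1748·627 = 1095996 ≡ 2006 (mod 3529)
125 ≠ 2006; the check fails.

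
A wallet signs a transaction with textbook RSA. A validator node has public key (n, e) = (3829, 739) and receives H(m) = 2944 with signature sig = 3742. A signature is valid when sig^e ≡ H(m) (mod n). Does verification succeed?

passes

Squares mod 3829: sig^1≡3742, sig^2≡3740, sig^4≡263, sig^8≡247, sig^16≡3574, sig^32≡3761, sig^64≡795, sig^128≡240, sig^256≡165, sig^512≡422
739 = 512 + 128 + 64 + 32 + 2 + 1, so sig^739 ≡ 422·240·795·3761·3740·3742 ≡ 2944 (mod 3829)
Since 2944 equals the digest 2944, verification succeeds.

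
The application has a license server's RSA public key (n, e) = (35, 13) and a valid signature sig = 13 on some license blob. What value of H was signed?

sig^13 mod 35 = 13

13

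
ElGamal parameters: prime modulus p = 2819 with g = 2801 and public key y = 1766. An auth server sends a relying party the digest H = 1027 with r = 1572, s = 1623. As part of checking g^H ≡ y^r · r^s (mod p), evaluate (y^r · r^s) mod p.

88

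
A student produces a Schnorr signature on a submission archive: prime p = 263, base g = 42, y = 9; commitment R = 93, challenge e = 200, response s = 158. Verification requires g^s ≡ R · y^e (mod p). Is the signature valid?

invalid

g^s mod p:
42^2 = 1764 ≡ 186
42^4 ≡ 186^2 = 34596 ≡ 143
42^8 ≡ 143^2 = 20449 ≡ 198
42^16 ≡ 198^2 = 39204 ≡ 17
42^32 ≡ 17^2 = 289 ≡ 26
42^64 ≡ 26^2 = 676 ≡ 150
42^128 ≡ 150^2 = 22500 ≡ 145
158 = 128 + 16 + 8 + 4 + 2, so 42^158 ≡ 145·17·198·143·186 ≡ 74 (mod 263)
R · y^e mod p:
9^2 = 81
9^4 ≡ 81^2 = 6561 ≡ 249
9^8 ≡ 249^2 = 62001 ≡ 196
9^16 ≡ 196^2 = 38416 ≡ 18
9^32 ≡ 18^2 = 324 ≡ 61
9^64 ≡ 61^2 = 3721 ≡ 39
9^128 ≡ 39^2 = 1521 ≡ 206
200 = 128 + 64 + 8, so 9^200 ≡ 206·39·196 ≡ 83 (mod 263)
93·83 = 7719 ≡ 92 (mod 263)
74 ≠ 92; the check fails.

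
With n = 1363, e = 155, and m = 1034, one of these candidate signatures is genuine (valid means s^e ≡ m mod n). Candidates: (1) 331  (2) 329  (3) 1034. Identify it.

2

Candidate 1: Squares mod 1363: 331^1≡331, 331^2≡521, 331^4≡204, 331^8≡726, 331^16≡958, 331^32≡465, 331^64≡871, 331^128≡813; 155 = 128 + 16 + 8 + 2 + 1, so 331^155 ≡ 813·958·726·521·331 ≡ 365 (mod 1363)
Candidate 2: Squares mod 1363: 329^1≡329, 329^2≡564, 329^4≡517, 329^8≡141, 329^16≡799, 329^32≡517, 329^64≡141, 329^128≡799; 155 = 128 + 16 + 8 + 2 + 1, so 329^155 ≡ 799·799·141·564·329 ≡ 1034 (mod 1363)
  → matches m = 1034
Candidate 3: Squares mod 1363: 1034^1≡1034, 1034^2≡564, 1034^4≡517, 1034^8≡141, 1034^16≡799, 1034^32≡517, 1034^64≡141, 1034^128≡799; 155 = 128 + 16 + 8 + 2 + 1, so 1034^155 ≡ 799·799·141·564·1034 ≡ 329 (mod 1363)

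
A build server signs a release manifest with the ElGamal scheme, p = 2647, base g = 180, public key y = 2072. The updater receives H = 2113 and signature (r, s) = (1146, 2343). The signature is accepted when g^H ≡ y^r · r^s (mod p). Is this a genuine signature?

forged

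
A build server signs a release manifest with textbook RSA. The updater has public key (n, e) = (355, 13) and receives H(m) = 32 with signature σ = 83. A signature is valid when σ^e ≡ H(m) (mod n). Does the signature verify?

does not verify

σ^2 ≡ 83^2 = 6889 ≡ 144
σ^4 ≡ 144^2 = 20736 ≡ 146
σ^8 ≡ 146^2 = 21316 ≡ 16
13 = 8 + 4 + 1, so σ^13 ≡ 16·146·83 ≡ 58 (mod 355)
σ^13 mod 355 = 58, but H(m) = 32.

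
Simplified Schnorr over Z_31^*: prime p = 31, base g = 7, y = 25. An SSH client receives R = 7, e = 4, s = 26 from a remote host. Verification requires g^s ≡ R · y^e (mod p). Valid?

yes

g^s mod p:
Squares mod 31: 7^1≡7, 7^2≡18, 7^4≡14, 7^8≡10, 7^16≡7
26 = 16 + 8 + 2, so 7^26 ≡ 7·10·18 ≡ 20 (mod 31)
R · y^e mod p:
Squares mod 31: 25^1≡25, 25^2≡5, 25^4≡25
25^4 ≡ 25 (mod 31)
7·25 = 175 ≡ 20 (mod 31)
20 ≡ 20 (mod 31); signature holds.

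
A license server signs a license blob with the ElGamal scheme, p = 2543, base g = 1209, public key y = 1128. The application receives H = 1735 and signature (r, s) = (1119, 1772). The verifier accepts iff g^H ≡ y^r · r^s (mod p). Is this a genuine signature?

Left side g^H mod p:
1209^2 = 1461681 ≡ 1999
1209^4 ≡ 1999^2 = 3996001 ≡ 948
1209^8 ≡ 948^2 = 898704 ≡ 1025
1209^16 ≡ 1025^2 = 1050625 ≡ 366
1209^32 ≡ 366^2 = 133956 ≡ 1720
1209^64 ≡ 1720^2 = 2958400 ≡ 891
1209^128 ≡ 891^2 = 793881 ≡ 465
1209^256 ≡ 465^2 = 216225 ≡ 70
1209^512 ≡ 70^2 = 4900 ≡ 2357
1209^1024 ≡ 2357^2 = 5555449 ≡ 1537
1735 = 1024 + 512 + 128 + 64 + 4 + 2 + 1, so 1209^1735 ≡ 1537·2357·465·891·948·1999·1209 ≡ 1285 (mod 2543)
Right side y^r · r^s mod p:
1128^2 = 1272384 ≡ 884
1128^4 ≡ 884^2 = 781456 ≡ 755
1128^8 ≡ 755^2 = 570025 ≡ 393
1128^16 ≡ 393^2 = 154449 ≡ 1869
1128^32 ≡ 1869^2 = 3493161 ≡ 1622
1128^64 ≡ 1622^2 = 2630884 ≡ 1422
1128^128 ≡ 1422^2 = 2022084 ≡ 399
1128^256 ≡ 399^2 = 159201 ≡ 1535
1128^512 ≡ 1535^2 = 2356225 ≡ 1407
1128^1024 ≡ 1407^2 = 1979649 ≡ 1195
1119 = 1024 + 64 + 16 + 8 + 4 + 2 + 1, so 1128^1119 ≡ 1195·1422·1869·393·755·884·1128 ≡ 877 (mod 2543)
1119^2 = 1252161 ≡ 1005
1119^4 ≡ 1005^2 = 1010025 ≡ 454
1119^8 ≡ 454^2 = 206116 ≡ 133
1119^16 ≡ 133^2 = 17689 ≡ 2431
1119^32 ≡ 2431^2 = 5909761 ≡ 2372
1119^64 ≡ 2372^2 = 5626384 ≡ 1268
1119^128 ≡ 1268^2 = 1607824 ≡ 648
1119^256 ≡ 648^2 = 419904 ≡ 309
1119^512 ≡ 309^2 = 95481 ≡ 1390
1119^1024 ≡ 1390^2 = 1932100 ≡ 1963
1772 = 1024 + 512 + 128 + 64 + 32 + 8 + 4, so 1119^1772 ≡ 1963·1390·648·1268·2372·133·454 ≡ 1402 (mod 2543)
877·1402 = 1229554 ≡ 1285 (mod 2543)
1285 ≡ 1285 (mod 2543), so the signature is genuine.

genuine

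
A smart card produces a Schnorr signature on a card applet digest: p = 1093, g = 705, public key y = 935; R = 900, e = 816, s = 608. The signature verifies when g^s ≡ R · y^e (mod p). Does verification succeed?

g^s mod p:
705^2 = 497025 ≡ 803
705^4 ≡ 803^2 = 644809 ≡ 1032
705^8 ≡ 1032^2 = 1065024 ≡ 442
705^16 ≡ 442^2 = 195364 ≡ 810
705^32 ≡ 810^2 = 656100 ≡ 300
705^64 ≡ 300^2 = 90000 ≡ 374
705^128 ≡ 374^2 = 139876 ≡ 1065
705^256 ≡ 1065^2 = 1134225 ≡ 784
705^512 ≡ 784^2 = 614656 ≡ 390
608 = 512 + 64 + 32, so 705^608 ≡ 390·374·300 ≡ 838 (mod 1093)
R · y^e mod p:
935^2 = 874225 ≡ 918
935^4 ≡ 918^2 = 842724 ≡ 21
935^8 ≡ 21^2 = 441
935^16 ≡ 441^2 = 194481 ≡ 1020
935^32 ≡ 1020^2 = 1040400 ≡ 957
935^64 ≡ 957^2 = 915849 ≡ 1008
935^128 ≡ 1008^2 = 1016064 ≡ 667
935^256 ≡ 667^2 = 444889 ≡ 38
935^512 ≡ 38^2 = 1444 ≡ 351
816 = 512 + 256 + 32 + 16, so 935^816 ≡ 351·38·957·1020 ≡ 528 (mod 1093)
900·528 = 475200 ≡ 838 (mod 1093)
838 ≡ 838 (mod 1093); signature holds.

passes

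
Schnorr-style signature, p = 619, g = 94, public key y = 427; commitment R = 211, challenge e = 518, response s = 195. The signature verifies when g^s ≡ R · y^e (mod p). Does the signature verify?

g^s mod p:
94^2 = 8836 ≡ 170
94^4 ≡ 170^2 = 28900 ≡ 426
94^8 ≡ 426^2 = 181476 ≡ 109
94^16 ≡ 109^2 = 11881 ≡ 120
94^32 ≡ 120^2 = 14400 ≡ 163
94^64 ≡ 163^2 = 26569 ≡ 571
94^128 ≡ 571^2 = 326041 ≡ 447
195 = 128 + 64 + 2 + 1, so 94^195 ≡ 447·571·170·94 ≡ 315 (mod 619)
R · y^e mod p:
427^2 = 182329 ≡ 343
427^4 ≡ 343^2 = 117649 ≡ 39
427^8 ≡ 39^2 = 1521 ≡ 283
427^16 ≡ 283^2 = 80089 ≡ 238
427^32 ≡ 238^2 = 56644 ≡ 315
427^64 ≡ 315^2 = 99225 ≡ 185
427^128 ≡ 185^2 = 34225 ≡ 180
427^256 ≡ 180^2 = 32400 ≡ 212
427^512 ≡ 212^2 = 44944 ≡ 376
518 = 512 + 4 + 2, so 427^518 ≡ 376·39·343 ≡ 377 (mod 619)
211·377 = 79547 ≡ 315 (mod 619)
315 ≡ 315 (mod 619); signature holds.

verifies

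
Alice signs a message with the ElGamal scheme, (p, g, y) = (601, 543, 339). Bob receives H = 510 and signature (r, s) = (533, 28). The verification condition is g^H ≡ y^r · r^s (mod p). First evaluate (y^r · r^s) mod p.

339^2 = 114921 ≡ 130
339^4 ≡ 130^2 = 16900 ≡ 72
339^8 ≡ 72^2 = 5184 ≡ 376
339^16 ≡ 376^2 = 141376 ≡ 141
339^32 ≡ 141^2 = 19881 ≡ 48
339^64 ≡ 48^2 = 2304 ≡ 501
339^128 ≡ 501^2 = 251001 ≡ 384
339^256 ≡ 384^2 = 147456 ≡ 211
339^512 ≡ 211^2 = 44521 ≡ 47
533 = 512 + 16 + 4 + 1, so 339^533 ≡ 47·141·72·339 ≡ 479 (mod 601)
533^2 = 284089 ≡ 417
533^4 ≡ 417^2 = 173889 ≡ 200
533^8 ≡ 200^2 = 40000 ≡ 334
533^16 ≡ 334^2 = 111556 ≡ 371
28 = 16 + 8 + 4, so 533^28 ≡ 371·334·200 ≡ 565 (mod 601)
y^r · r^s ≡ 479·565 = 270635 ≡ 185 (mod 601)

185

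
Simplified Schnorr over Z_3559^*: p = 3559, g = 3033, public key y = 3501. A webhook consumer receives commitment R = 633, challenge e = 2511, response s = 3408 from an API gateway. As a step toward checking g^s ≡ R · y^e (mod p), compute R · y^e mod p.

3501^2511 mod 3559 = 3293
R · y^e ≡ 633·3293 = 2084469 ≡ 2454 (mod 3559)

2454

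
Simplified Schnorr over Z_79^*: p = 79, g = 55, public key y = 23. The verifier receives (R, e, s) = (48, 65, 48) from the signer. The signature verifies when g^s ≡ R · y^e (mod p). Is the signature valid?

g^s mod p:
55^48 mod 79 = 1
R · y^e mod p:
23^65 mod 79 = 55
48·55 = 2640 ≡ 33 (mod 79)
1 ≠ 33; the check fails.

invalid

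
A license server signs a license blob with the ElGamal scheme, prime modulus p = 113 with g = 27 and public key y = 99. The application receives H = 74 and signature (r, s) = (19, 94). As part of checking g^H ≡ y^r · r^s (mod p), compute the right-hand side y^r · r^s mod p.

88

99^19 mod 113 = 57
19^94 mod 113 = 63
y^r · r^s ≡ 57·63 = 3591 ≡ 88 (mod 113)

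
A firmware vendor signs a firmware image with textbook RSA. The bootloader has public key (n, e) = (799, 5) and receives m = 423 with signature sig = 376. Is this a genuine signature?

Squares mod 799: sig^1≡376, sig^2≡752, sig^4≡611
5 = 4 + 1, so sig^5 ≡ 611·376 ≡ 423 (mod 799)
Since 423 equals the digest 423, verification succeeds.

genuine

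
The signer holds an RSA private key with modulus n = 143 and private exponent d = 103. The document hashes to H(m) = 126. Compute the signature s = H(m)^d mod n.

(H(m))^2 ≡ 126^2 = 15876 ≡ 3
(H(m))^4 ≡ 3^2 = 9
(H(m))^8 ≡ 9^2 = 81
(H(m))^16 ≡ 81^2 = 6561 ≡ 126
(H(m))^32 ≡ 126^2 = 15876 ≡ 3
(H(m))^64 ≡ 3^2 = 9
103 = 64 + 32 + 4 + 2 + 1, so (H(m))^103 ≡ 9·3·9·3·126 ≡ 48 (mod 143)

48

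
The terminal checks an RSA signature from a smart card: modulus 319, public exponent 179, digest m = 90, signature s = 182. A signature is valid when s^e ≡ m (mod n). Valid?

s^179 mod 319 = 90
s^179 mod 319 = 90 matches m.

yes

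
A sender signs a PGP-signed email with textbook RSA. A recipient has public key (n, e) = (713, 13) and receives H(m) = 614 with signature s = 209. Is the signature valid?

s^2 ≡ 209^2 = 43681 ≡ 188
s^4 ≡ 188^2 = 35344 ≡ 407
s^8 ≡ 407^2 = 165649 ≡ 233
13 = 8 + 4 + 1, so s^13 ≡ 233·407·209 ≡ 418 (mod 713)
The recovered value 418 does not match the digest 614.

invalid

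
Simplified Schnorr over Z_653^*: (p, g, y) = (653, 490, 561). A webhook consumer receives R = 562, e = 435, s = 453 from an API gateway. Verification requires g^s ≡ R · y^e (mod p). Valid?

g^s mod p:
Squares mod 653: 490^1≡490, 490^2≡449, 490^4≡477, 490^8≡285, 490^16≡253, 490^32≡15, 490^64≡225, 490^128≡344, 490^256≡143
453 = 256 + 128 + 64 + 4 + 1, so 490^453 ≡ 143·344·225·477·490 ≡ 70 (mod 653)
R · y^e mod p:
Squares mod 653: 561^1≡561, 561^2≡628, 561^4≡625, 561^8≡131, 561^16≡183, 561^32≡186, 561^64≡640, 561^128≡169, 561^256≡482
435 = 256 + 128 + 32 + 16 + 2 + 1, so 561^435 ≡ 482·169·186·183·628·561 ≡ 602 (mod 653)
562·602 = 338324 ≡ 70 (mod 653)
70 ≡ 70 (mod 653); signature holds.

yes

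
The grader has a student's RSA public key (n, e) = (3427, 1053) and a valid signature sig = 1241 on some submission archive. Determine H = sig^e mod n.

1586

sig^1053 mod 3427 = 1586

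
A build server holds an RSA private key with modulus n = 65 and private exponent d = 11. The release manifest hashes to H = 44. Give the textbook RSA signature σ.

34

H^11 mod 65 = 34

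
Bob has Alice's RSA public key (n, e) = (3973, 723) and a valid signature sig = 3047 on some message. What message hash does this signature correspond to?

sig^2 ≡ 3047^2 = 9284209 ≡ 3281
sig^4 ≡ 3281^2 = 10764961 ≡ 2104
sig^8 ≡ 2104^2 = 4426816 ≡ 894
sig^16 ≡ 894^2 = 799236 ≡ 663
sig^32 ≡ 663^2 = 439569 ≡ 2539
sig^64 ≡ 2539^2 = 6446521 ≡ 2315
sig^128 ≡ 2315^2 = 5359225 ≡ 3621
sig^256 ≡ 3621^2 = 13111641 ≡ 741
sig^512 ≡ 741^2 = 549081 ≡ 807
723 = 512 + 128 + 64 + 16 + 2 + 1, so sig^723 ≡ 807·3621·2315·663·3281·3047 ≡ 1054 (mod 3973)

1054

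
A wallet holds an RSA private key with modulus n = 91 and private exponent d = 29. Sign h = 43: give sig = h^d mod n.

Squares mod 91: h^1≡43, h^2≡29, h^4≡22, h^8≡29, h^16≡22
29 = 16 + 8 + 4 + 1, so h^29 ≡ 22·29·22·43 ≡ 36 (mod 91)

36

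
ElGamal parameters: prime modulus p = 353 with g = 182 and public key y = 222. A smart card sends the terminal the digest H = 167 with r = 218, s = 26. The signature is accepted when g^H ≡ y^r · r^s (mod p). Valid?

Left side g^H mod p:
182^2 = 33124 ≡ 295
182^4 ≡ 295^2 = 87025 ≡ 187
182^8 ≡ 187^2 = 34969 ≡ 22
182^16 ≡ 22^2 = 484 ≡ 131
182^32 ≡ 131^2 = 17161 ≡ 217
182^64 ≡ 217^2 = 47089 ≡ 140
182^128 ≡ 140^2 = 19600 ≡ 185
167 = 128 + 32 + 4 + 2 + 1, so 182^167 ≡ 185·217·187·295·182 ≡ 318 (mod 353)
Right side y^r · r^s mod p:
222^2 = 49284 ≡ 217
222^4 ≡ 217^2 = 47089 ≡ 140
222^8 ≡ 140^2 = 19600 ≡ 185
222^16 ≡ 185^2 = 34225 ≡ 337
222^32 ≡ 337^2 = 113569 ≡ 256
222^64 ≡ 256^2 = 65536 ≡ 231
222^128 ≡ 231^2 = 53361 ≡ 58
218 = 128 + 64 + 16 + 8 + 2, so 222^218 ≡ 58·231·337·185·217 ≡ 231 (mod 353)
218^2 = 47524 ≡ 222
218^4 ≡ 222^2 = 49284 ≡ 217
218^8 ≡ 217^2 = 47089 ≡ 140
218^16 ≡ 140^2 = 19600 ≡ 185
26 = 16 + 8 + 2, so 218^26 ≡ 185·140·222 ≡ 136 (mod 353)
231·136 = 31416 ≡ 352 (mod 353)
318 ≠ 352, so verification fails.

no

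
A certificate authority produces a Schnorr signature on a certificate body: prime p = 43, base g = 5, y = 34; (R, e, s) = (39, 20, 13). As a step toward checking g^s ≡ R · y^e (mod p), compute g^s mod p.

5^2 = 25
5^4 ≡ 25^2 = 625 ≡ 23
5^8 ≡ 23^2 = 529 ≡ 13
13 = 8 + 4 + 1, so 5^13 ≡ 13·23·5 ≡ 33 (mod 43)

33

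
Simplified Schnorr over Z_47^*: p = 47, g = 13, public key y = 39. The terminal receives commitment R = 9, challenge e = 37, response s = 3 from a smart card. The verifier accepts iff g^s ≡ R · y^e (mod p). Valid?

no

g^s mod p:
13^2 = 169 ≡ 28
3 = 2 + 1, so 13^3 ≡ 28·13 ≡ 35 (mod 47)
R · y^e mod p:
39^2 = 1521 ≡ 17
39^4 ≡ 17^2 = 289 ≡ 7
39^8 ≡ 7^2 = 49 ≡ 2
39^16 ≡ 2^2 = 4
39^32 ≡ 4^2 = 16
37 = 32 + 4 + 1, so 39^37 ≡ 16·7·39 ≡ 44 (mod 47)
9·44 = 396 ≡ 20 (mod 47)
35 ≠ 20; the check fails.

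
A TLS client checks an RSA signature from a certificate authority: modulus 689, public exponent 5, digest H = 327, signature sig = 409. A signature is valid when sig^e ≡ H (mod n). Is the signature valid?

sig^2 ≡ 409^2 = 167281 ≡ 543
sig^4 ≡ 543^2 = 294849 ≡ 646
5 = 4 + 1, so sig^5 ≡ 646·409 ≡ 327 (mod 689)
Since 327 equals the digest 327, verification succeeds.

valid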